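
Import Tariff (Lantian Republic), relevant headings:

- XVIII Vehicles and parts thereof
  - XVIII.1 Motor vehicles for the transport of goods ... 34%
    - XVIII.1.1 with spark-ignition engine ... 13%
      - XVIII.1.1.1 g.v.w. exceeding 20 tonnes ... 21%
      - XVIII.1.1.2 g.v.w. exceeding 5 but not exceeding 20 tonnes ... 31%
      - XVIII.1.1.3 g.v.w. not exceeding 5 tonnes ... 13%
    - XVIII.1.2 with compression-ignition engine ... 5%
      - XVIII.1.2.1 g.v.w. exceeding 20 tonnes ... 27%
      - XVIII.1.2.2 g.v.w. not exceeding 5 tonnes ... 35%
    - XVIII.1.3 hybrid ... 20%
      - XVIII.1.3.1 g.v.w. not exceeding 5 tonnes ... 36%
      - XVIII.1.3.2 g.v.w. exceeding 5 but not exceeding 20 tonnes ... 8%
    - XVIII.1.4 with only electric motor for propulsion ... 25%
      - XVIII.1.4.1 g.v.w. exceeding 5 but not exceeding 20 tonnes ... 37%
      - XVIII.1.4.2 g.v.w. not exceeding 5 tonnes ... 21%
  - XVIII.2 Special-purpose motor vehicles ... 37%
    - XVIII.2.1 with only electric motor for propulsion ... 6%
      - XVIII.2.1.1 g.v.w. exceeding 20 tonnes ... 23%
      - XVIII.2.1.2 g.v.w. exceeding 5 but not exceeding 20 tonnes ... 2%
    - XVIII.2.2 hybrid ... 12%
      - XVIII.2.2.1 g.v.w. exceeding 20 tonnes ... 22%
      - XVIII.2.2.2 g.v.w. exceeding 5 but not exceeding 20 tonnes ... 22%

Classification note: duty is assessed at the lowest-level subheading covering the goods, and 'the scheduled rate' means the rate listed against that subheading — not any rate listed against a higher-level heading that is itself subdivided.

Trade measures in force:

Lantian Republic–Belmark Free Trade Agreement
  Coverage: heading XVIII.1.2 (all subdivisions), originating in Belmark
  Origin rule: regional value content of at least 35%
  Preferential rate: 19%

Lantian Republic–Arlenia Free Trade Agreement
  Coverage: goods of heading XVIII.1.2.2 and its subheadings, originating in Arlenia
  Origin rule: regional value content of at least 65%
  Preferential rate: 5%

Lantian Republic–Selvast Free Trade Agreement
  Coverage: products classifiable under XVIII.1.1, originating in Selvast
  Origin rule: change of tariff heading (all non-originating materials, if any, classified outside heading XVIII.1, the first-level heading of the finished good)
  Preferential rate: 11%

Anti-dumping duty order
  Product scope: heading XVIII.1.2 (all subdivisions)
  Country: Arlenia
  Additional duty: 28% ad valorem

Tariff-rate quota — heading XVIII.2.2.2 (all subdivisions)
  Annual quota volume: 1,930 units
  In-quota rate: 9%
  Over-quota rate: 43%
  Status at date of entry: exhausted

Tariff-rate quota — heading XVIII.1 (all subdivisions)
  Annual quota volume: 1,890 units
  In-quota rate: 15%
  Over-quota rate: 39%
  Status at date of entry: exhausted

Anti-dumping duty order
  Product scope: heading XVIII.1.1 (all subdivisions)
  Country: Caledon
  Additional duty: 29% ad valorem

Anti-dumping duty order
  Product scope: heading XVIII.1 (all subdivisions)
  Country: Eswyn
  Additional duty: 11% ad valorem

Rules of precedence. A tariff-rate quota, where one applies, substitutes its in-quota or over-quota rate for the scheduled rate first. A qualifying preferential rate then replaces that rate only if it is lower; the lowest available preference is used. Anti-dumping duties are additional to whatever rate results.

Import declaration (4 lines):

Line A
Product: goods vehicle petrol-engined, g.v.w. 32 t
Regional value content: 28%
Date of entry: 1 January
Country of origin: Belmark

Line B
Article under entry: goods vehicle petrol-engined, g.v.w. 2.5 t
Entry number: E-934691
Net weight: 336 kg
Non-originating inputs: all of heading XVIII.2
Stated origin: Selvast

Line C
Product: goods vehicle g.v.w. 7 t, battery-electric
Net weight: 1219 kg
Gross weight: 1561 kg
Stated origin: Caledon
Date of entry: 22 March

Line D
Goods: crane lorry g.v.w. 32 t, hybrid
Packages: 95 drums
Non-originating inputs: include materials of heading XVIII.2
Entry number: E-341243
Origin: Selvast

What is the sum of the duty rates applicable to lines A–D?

Line A: goods vehicle → XVIII.1; petrol-engined → XVIII.1.1; g.v.w. 32 t → XVIII.1.1.1. Scheduled 21%. quota on XVIII.1 exhausted → over-quota 39%; Belmark agreement on XVIII.1.2: XVIII.1.1.1 not covered. → 39%.
Line B: goods vehicle → XVIII.1; petrol-engined → XVIII.1.1; g.v.w. 2.5 t → XVIII.1.1.3. Scheduled 13%. quota on XVIII.1 exhausted → over-quota 39%; Selvast agreement on XVIII.1.1: CTH met → 11% available; preferential 11%. → 11%.
Line C: goods vehicle → XVIII.1; battery-electric → XVIII.1.4; g.v.w. 7 t → XVIII.1.4.1. Scheduled 37%. quota on XVIII.1 exhausted → over-quota 39%. → 39%.
Line D: crane lorry → XVIII.2; hybrid → XVIII.2.2; g.v.w. 32 t → XVIII.2.2.1. Scheduled 22%. Selvast agreement on XVIII.1.1: XVIII.2.2.1 not covered. → 22%.
Sum: 39% + 11% + 39% + 22% = 111%.

111%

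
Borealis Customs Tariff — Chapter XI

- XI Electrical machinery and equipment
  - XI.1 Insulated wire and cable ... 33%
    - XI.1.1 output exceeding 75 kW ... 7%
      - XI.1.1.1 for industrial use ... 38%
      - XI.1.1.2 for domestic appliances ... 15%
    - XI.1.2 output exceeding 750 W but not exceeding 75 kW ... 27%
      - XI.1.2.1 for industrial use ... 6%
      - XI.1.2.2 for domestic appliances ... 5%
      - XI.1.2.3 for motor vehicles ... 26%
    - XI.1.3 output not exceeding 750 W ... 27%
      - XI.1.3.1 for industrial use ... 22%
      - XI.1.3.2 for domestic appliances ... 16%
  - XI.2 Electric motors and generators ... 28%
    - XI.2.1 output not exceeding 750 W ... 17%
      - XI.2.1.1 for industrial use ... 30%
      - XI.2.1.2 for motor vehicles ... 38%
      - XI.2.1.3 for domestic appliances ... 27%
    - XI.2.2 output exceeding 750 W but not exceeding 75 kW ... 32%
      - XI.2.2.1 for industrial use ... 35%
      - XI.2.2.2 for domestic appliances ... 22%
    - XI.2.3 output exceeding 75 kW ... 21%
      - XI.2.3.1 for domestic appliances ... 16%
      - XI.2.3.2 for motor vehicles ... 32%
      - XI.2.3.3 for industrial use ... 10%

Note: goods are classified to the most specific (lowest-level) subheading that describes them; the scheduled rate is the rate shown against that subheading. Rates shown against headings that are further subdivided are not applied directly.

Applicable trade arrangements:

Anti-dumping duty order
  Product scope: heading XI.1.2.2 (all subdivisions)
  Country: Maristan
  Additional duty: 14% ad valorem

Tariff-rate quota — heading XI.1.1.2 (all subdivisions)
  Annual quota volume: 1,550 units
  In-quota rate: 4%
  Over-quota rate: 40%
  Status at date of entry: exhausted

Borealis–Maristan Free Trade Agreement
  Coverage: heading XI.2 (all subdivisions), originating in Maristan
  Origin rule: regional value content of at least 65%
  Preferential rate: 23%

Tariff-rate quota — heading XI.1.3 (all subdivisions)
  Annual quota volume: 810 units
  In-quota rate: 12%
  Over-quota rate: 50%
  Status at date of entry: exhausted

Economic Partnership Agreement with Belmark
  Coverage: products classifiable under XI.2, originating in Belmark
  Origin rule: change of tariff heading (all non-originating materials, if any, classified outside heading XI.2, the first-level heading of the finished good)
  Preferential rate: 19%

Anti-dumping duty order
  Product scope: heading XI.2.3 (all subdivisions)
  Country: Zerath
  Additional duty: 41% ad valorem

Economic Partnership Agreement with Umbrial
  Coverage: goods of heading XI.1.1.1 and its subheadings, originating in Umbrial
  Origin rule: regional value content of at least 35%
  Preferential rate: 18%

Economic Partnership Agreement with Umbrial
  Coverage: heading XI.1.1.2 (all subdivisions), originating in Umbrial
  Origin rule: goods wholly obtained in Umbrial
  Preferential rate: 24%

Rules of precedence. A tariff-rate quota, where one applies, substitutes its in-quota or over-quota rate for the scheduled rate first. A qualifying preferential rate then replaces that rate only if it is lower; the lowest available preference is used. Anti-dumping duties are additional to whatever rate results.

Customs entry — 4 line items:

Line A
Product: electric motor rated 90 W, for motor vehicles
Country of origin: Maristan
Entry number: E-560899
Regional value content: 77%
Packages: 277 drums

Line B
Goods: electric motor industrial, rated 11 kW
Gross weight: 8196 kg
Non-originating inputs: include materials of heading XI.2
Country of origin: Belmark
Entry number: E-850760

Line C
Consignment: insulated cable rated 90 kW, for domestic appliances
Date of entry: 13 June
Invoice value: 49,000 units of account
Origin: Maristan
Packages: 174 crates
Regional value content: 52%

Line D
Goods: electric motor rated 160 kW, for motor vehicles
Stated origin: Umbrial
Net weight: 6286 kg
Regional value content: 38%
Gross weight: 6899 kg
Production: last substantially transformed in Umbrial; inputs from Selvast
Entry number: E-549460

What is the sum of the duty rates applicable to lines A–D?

130%

Line A: electric motor → XI.2; rated 90 W → XI.2.1; for motor vehicles → XI.2.1.2. Scheduled 38%. Maristan agreement on XI.2: RVC ≥ 65% → 23% available; preferential 23%. → 23%.
Line B: electric motor → XI.2; rated 11 kW → XI.2.2; industrial → XI.2.2.1. Scheduled 35%. Belmark agreement on XI.2: CTH not met. → 35%.
Line C: insulated cable → XI.1; rated 90 kW → XI.1.1; for domestic appliances → XI.1.1.2. Scheduled 15%. quota on XI.1.1.2 exhausted → over-quota 40%; Maristan agreement on XI.2: XI.1.1.2 not covered. → 40%.
Line D: electric motor → XI.2; rated 160 kW → XI.2.3; for motor vehicles → XI.2.3.2. Scheduled 32%. Umbrial agreement on XI.1.1.1: XI.2.3.2 not covered; Umbrial agreement on XI.1.1.2: XI.2.3.2 not covered. → 32%.
Sum: 23% + 35% + 40% + 32% = 130%.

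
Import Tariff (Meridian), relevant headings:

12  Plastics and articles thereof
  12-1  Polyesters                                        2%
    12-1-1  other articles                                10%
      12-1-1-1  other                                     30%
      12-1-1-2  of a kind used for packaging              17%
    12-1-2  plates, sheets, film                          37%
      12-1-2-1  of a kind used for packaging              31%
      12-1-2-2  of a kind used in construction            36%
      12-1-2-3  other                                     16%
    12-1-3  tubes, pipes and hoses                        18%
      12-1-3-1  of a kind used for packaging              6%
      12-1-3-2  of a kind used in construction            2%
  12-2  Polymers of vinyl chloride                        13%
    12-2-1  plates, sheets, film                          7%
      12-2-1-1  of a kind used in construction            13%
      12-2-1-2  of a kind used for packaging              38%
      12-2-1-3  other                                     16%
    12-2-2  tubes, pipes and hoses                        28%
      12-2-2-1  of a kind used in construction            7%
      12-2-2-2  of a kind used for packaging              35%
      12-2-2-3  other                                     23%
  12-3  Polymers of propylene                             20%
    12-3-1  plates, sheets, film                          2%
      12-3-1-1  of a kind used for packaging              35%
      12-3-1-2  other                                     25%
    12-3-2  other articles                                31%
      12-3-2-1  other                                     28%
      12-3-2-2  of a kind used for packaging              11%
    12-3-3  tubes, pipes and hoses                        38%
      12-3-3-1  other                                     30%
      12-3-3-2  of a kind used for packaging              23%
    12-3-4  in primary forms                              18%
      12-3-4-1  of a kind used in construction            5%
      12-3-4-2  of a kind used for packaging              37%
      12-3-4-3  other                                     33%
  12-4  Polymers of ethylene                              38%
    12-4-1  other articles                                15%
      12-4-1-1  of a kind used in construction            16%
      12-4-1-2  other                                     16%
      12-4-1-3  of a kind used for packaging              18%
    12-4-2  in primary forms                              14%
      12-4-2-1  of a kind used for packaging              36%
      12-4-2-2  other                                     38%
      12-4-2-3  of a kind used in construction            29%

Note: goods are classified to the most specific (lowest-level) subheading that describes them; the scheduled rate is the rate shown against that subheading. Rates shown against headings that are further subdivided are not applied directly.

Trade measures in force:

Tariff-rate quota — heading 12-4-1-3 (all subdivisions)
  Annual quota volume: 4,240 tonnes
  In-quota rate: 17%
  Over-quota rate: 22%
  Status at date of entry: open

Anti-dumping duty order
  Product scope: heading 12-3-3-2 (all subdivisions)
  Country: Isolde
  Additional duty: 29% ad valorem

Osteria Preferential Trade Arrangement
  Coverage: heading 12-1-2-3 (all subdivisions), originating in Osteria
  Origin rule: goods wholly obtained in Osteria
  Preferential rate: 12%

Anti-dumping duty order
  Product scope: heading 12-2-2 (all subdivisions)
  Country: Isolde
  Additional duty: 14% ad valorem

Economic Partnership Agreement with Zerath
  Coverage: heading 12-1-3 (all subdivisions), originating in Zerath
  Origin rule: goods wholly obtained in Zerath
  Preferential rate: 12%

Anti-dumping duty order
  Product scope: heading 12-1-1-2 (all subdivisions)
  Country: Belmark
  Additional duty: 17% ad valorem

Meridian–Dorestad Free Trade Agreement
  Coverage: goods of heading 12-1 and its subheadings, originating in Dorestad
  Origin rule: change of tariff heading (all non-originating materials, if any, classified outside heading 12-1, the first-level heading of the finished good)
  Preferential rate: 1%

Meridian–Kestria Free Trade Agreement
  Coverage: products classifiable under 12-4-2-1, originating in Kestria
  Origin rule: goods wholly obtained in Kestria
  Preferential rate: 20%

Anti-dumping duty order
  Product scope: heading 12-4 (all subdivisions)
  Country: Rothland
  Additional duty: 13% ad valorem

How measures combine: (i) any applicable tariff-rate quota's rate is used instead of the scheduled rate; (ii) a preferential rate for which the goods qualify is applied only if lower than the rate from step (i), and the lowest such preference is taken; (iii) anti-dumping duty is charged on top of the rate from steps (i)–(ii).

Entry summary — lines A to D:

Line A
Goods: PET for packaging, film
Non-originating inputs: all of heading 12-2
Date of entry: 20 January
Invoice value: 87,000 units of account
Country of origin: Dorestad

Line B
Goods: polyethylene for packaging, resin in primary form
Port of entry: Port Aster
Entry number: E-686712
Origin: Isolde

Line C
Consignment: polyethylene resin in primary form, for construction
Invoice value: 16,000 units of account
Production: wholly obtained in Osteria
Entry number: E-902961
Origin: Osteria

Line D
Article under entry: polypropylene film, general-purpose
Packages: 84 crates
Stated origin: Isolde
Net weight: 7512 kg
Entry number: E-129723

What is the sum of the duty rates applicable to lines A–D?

91%

Line A: PET → 12-1; film → 12-1-2; for packaging → 12-1-2-1. Scheduled 31%. Dorestad agreement on 12-1: CTH met → 1% available; preferential 1%. → 1%.
Line B: polyethylene → 12-4; resin in primary form → 12-4-2; for packaging → 12-4-2-1. Scheduled 36%. No special measure applies. → 36%.
Line C: polyethylene → 12-4; resin in primary form → 12-4-2; for construction → 12-4-2-3. Scheduled 29%. Osteria agreement on 12-1-2-3: 12-4-2-3 not covered. → 29%.
Line D: polypropylene → 12-3; film → 12-3-1; general-purpose → 12-3-1-2. Scheduled 25%. No special measure applies. → 25%.
Sum: 1% + 36% + 29% + 25% = 91%.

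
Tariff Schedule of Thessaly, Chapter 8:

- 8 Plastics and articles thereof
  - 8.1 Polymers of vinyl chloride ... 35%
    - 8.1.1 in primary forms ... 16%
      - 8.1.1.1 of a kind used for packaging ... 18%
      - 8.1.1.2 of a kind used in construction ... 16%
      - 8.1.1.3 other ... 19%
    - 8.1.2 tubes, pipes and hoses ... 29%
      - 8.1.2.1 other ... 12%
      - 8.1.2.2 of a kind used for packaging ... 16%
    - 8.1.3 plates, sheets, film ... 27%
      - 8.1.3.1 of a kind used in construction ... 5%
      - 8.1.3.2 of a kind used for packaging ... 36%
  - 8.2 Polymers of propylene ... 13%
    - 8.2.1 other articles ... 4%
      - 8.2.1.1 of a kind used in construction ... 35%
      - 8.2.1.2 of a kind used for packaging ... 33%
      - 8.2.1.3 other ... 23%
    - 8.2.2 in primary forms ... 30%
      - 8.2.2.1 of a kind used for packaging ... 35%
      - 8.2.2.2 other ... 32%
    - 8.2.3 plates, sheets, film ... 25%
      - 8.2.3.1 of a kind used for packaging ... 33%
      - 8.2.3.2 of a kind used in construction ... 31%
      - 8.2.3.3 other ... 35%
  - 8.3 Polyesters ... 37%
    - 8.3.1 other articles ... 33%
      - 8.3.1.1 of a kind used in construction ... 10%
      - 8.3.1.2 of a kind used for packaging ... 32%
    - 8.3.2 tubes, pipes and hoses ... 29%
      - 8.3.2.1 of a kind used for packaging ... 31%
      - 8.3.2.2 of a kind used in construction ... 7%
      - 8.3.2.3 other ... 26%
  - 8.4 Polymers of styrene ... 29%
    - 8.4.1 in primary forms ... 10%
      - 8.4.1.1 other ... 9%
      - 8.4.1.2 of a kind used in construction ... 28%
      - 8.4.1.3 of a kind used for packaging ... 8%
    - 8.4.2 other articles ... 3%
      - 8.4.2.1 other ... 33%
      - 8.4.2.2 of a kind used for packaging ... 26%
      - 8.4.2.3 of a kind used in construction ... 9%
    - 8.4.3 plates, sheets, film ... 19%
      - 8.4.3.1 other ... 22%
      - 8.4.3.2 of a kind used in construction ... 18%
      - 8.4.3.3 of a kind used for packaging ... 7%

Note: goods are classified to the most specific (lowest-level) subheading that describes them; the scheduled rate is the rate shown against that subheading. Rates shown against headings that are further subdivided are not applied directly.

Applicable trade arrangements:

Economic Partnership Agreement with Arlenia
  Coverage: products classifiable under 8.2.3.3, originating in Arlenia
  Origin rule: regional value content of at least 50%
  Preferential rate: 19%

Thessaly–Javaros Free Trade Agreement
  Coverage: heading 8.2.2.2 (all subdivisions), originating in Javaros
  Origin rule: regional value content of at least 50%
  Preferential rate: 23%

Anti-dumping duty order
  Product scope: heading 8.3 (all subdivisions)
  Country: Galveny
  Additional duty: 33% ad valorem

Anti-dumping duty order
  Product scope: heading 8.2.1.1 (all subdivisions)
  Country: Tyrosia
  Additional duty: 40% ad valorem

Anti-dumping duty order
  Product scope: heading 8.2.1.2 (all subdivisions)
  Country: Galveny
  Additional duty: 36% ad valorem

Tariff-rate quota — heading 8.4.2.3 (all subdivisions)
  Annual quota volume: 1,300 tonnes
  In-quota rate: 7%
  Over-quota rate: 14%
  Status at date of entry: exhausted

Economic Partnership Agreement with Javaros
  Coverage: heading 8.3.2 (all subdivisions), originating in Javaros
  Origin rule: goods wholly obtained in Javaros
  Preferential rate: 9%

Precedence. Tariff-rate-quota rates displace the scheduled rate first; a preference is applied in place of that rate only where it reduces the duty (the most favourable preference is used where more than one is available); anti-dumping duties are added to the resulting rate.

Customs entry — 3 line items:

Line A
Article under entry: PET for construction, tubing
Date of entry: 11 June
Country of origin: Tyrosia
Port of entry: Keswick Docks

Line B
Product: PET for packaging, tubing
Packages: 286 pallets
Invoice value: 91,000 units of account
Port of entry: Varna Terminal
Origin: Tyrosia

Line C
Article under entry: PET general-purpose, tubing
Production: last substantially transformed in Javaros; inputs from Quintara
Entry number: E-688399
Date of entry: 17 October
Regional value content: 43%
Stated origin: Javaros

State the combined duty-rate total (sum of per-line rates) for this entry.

64%

Line A: PET → 8.3; tubing → 8.3.2; for construction → 8.3.2.2. Scheduled 7%. No special measure applies. → 7%.
Line B: PET → 8.3; tubing → 8.3.2; for packaging → 8.3.2.1. Scheduled 31%. No special measure applies. → 31%.
Line C: PET → 8.3; tubing → 8.3.2; general-purpose → 8.3.2.3. Scheduled 26%. Javaros agreement on 8.2.2.2: 8.3.2.3 not covered; Javaros agreement on 8.3.2: not wholly obtained. → 26%.
Sum: 7% + 31% + 26% = 64%.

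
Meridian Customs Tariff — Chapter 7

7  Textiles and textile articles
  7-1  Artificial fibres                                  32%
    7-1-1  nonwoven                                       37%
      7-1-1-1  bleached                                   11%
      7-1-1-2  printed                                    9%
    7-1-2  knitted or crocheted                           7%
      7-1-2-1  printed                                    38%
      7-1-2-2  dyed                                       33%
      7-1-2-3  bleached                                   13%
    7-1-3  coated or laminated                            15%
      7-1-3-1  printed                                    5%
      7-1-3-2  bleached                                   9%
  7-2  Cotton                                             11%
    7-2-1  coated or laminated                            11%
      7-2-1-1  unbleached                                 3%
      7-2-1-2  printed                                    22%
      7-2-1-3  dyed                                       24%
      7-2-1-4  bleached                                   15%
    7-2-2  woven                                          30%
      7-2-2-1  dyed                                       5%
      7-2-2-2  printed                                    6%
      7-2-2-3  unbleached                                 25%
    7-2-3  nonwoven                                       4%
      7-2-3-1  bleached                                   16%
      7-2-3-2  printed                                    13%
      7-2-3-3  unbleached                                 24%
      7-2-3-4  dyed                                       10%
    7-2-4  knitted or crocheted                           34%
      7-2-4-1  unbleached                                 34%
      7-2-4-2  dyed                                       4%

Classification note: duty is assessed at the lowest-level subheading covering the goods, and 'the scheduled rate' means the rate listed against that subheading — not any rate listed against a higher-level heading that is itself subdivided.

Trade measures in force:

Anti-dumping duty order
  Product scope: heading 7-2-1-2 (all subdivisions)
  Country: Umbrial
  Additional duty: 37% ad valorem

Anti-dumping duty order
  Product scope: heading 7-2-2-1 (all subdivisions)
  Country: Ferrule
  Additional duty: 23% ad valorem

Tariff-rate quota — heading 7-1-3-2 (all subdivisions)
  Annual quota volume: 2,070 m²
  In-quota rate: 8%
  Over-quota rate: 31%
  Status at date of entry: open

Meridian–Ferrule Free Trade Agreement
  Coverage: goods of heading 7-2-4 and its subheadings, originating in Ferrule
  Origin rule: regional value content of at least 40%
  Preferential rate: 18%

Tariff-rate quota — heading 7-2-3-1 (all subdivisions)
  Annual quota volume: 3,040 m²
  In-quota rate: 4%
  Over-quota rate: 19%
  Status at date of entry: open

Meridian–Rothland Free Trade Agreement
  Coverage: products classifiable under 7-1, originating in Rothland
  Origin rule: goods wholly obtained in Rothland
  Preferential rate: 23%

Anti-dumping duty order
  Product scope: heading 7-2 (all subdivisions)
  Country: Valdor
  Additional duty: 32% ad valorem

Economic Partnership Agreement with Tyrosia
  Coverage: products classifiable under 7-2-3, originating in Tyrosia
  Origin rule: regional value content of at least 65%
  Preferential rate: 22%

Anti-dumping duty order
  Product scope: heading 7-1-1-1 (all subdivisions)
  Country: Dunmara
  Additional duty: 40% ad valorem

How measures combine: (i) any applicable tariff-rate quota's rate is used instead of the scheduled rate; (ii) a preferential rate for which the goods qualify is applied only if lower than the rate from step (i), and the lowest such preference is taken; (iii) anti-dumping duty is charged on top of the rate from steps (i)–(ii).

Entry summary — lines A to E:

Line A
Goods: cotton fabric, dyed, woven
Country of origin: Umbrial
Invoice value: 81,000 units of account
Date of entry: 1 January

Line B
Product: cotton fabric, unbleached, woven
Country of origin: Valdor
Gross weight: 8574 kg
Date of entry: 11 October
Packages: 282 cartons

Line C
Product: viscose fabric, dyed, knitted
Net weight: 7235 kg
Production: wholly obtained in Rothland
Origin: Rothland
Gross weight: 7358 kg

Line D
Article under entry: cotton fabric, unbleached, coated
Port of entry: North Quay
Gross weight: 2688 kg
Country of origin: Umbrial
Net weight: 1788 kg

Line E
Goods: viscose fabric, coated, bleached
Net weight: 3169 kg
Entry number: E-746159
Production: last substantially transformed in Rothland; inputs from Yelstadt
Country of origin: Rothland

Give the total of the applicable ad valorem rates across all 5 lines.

96%

Line A: cotton → 7-2; woven → 7-2-2; dyed → 7-2-2-1. Scheduled 5%. No special measure applies. → 5%.
Line B: cotton → 7-2; woven → 7-2-2; unbleached → 7-2-2-3. Scheduled 25%. anti-dumping (Valdor, 7-2): +32%; total 25% + 32% = 57%. → 57%.
Line C: viscose → 7-1; knitted → 7-1-2; dyed → 7-1-2-2. Scheduled 33%. Rothland agreement on 7-1: wholly obtained → 23% available; preferential 23%. → 23%.
Line D: cotton → 7-2; coated → 7-2-1; unbleached → 7-2-1-1. Scheduled 3%. No special measure applies. → 3%.
Line E: viscose → 7-1; coated → 7-1-3; bleached → 7-1-3-2. Scheduled 9%. quota on 7-1-3-2 open → in-quota 8%; Rothland agreement on 7-1: not wholly obtained. → 8%.
Sum: 5% + 57% + 23% + 3% + 8% = 96%.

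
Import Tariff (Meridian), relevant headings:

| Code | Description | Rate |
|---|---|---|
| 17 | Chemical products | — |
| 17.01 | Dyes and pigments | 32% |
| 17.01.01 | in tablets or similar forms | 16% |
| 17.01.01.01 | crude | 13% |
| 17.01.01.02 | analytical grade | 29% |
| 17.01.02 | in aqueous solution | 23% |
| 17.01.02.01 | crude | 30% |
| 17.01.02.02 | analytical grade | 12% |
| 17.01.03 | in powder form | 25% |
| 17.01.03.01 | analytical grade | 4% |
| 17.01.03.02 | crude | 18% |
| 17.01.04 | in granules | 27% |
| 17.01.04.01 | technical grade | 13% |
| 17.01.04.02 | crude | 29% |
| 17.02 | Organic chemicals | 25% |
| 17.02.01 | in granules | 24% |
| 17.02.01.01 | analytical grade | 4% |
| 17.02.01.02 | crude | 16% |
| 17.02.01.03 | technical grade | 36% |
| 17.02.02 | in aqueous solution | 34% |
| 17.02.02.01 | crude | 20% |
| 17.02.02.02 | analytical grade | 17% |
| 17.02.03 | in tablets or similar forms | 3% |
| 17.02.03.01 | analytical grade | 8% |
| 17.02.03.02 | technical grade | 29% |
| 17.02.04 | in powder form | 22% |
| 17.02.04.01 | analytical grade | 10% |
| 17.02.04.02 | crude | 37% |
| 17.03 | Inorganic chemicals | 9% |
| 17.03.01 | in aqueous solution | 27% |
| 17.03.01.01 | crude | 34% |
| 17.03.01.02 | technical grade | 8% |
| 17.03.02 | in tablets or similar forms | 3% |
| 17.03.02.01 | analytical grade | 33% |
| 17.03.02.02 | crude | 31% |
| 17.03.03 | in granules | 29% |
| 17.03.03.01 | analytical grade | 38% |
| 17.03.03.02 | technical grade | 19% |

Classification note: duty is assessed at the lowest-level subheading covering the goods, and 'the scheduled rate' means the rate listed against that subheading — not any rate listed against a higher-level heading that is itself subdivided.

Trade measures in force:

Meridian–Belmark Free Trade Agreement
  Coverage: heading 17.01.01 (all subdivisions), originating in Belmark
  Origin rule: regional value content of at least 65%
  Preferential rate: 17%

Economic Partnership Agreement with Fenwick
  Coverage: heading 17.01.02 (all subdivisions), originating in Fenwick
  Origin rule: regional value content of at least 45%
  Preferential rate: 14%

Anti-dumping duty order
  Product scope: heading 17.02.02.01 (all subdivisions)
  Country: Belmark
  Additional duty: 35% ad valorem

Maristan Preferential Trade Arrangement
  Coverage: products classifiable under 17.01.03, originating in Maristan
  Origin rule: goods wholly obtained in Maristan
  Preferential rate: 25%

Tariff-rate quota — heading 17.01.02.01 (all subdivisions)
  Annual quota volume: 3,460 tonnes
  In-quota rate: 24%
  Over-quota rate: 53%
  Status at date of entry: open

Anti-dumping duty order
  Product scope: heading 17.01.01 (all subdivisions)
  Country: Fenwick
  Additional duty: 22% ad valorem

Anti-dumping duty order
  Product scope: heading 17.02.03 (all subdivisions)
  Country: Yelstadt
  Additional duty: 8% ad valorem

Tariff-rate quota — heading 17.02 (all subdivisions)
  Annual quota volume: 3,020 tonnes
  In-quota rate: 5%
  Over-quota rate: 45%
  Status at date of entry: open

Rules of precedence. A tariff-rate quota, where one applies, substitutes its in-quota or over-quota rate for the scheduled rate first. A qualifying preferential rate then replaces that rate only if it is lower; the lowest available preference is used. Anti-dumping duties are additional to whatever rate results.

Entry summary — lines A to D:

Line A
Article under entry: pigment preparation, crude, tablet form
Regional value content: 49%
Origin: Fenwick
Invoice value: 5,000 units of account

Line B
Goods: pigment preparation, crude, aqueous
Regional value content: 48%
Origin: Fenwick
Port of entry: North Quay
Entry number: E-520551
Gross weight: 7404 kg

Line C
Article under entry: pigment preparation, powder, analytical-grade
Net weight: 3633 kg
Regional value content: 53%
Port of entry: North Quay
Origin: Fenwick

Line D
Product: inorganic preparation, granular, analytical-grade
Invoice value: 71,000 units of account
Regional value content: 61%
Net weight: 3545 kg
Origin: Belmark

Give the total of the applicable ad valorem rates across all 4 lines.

Line A: pigment → 17.01; tablet form → 17.01.01; crude → 17.01.01.01. Scheduled 13%. Fenwick agreement on 17.01.02: 17.01.01.01 not covered; anti-dumping (Fenwick, 17.01.01): +22%; total 13% + 22% = 35%. → 35%.
Line B: pigment → 17.01; aqueous → 17.01.02; crude → 17.01.02.01. Scheduled 30%. quota on 17.01.02.01 open → in-quota 24%; Fenwick agreement on 17.01.02: RVC ≥ 45% → 14% available; preferential 14%. → 14%.
Line C: pigment → 17.01; powder → 17.01.03; analytical-grade → 17.01.03.01. Scheduled 4%. Fenwick agreement on 17.01.02: 17.01.03.01 not covered. → 4%.
Line D: inorganic → 17.03; granular → 17.03.03; analytical-grade → 17.03.03.01. Scheduled 38%. Belmark agreement on 17.01.01: 17.03.03.01 not covered. → 38%.
Sum: 35% + 14% + 4% + 38% = 91%.

91%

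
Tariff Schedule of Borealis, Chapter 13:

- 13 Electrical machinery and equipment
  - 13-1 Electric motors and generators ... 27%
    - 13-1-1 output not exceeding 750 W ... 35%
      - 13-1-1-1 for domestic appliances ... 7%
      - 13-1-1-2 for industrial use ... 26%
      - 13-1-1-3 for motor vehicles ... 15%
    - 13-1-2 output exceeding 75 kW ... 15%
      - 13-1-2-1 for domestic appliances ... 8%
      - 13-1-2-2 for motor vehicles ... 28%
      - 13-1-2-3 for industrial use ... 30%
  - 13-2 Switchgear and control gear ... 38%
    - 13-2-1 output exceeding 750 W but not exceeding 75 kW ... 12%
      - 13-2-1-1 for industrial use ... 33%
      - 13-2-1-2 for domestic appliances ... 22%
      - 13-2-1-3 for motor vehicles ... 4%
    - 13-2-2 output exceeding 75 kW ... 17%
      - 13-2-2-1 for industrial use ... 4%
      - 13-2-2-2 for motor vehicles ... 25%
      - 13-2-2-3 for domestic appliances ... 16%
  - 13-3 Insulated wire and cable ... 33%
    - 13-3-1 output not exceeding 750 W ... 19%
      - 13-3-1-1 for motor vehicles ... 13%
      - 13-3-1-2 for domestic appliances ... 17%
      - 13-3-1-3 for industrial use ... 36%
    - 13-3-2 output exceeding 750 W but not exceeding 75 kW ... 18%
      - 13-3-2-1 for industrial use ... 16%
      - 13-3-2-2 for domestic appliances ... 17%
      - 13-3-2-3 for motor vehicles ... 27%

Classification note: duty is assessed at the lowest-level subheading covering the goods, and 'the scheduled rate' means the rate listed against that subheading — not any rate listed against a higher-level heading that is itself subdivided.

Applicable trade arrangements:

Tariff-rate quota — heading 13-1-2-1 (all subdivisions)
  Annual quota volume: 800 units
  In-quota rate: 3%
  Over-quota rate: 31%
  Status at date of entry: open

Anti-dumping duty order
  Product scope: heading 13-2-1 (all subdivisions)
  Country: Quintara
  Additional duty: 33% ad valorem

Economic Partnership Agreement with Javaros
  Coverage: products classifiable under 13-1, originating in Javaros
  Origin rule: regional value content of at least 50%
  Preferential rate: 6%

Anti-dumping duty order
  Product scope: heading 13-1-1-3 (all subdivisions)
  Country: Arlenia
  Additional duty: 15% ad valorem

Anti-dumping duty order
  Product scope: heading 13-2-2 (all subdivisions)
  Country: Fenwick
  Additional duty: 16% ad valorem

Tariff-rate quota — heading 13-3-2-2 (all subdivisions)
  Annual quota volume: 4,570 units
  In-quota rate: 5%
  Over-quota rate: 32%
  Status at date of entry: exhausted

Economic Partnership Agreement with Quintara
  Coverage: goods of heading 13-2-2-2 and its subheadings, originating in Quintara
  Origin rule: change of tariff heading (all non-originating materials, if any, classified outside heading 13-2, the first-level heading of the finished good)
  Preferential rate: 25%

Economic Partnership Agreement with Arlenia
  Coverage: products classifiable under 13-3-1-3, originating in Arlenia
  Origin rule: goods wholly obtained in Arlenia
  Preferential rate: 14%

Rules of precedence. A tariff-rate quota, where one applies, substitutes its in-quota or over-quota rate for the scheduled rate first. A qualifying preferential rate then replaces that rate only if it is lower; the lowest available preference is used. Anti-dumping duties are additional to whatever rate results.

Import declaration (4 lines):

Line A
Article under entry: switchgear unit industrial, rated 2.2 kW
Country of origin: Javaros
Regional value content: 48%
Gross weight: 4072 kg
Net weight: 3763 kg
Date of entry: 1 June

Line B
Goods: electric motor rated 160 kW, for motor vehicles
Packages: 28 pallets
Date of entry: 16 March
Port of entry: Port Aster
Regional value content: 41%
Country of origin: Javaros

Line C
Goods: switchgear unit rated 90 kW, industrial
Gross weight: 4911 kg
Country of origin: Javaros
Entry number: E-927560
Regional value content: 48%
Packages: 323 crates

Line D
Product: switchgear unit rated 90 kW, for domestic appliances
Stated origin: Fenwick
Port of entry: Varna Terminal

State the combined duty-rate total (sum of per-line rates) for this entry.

97%

Line A: switchgear unit → 13-2; rated 2.2 kW → 13-2-1; industrial → 13-2-1-1. Scheduled 33%. Javaros agreement on 13-1: 13-2-1-1 not covered. → 33%.
Line B: electric motor → 13-1; rated 160 kW → 13-1-2; for motor vehicles → 13-1-2-2. Scheduled 28%. Javaros agreement on 13-1: RVC < 50%. → 28%.
Line C: switchgear unit → 13-2; rated 90 kW → 13-2-2; industrial → 13-2-2-1. Scheduled 4%. Javaros agreement on 13-1: 13-2-2-1 not covered. → 4%.
Line D: switchgear unit → 13-2; rated 90 kW → 13-2-2; for domestic appliances → 13-2-2-3. Scheduled 16%. anti-dumping (Fenwick, 13-2-2): +16%; total 16% + 16% = 32%. → 32%.
Sum: 33% + 28% + 4% + 32% = 97%.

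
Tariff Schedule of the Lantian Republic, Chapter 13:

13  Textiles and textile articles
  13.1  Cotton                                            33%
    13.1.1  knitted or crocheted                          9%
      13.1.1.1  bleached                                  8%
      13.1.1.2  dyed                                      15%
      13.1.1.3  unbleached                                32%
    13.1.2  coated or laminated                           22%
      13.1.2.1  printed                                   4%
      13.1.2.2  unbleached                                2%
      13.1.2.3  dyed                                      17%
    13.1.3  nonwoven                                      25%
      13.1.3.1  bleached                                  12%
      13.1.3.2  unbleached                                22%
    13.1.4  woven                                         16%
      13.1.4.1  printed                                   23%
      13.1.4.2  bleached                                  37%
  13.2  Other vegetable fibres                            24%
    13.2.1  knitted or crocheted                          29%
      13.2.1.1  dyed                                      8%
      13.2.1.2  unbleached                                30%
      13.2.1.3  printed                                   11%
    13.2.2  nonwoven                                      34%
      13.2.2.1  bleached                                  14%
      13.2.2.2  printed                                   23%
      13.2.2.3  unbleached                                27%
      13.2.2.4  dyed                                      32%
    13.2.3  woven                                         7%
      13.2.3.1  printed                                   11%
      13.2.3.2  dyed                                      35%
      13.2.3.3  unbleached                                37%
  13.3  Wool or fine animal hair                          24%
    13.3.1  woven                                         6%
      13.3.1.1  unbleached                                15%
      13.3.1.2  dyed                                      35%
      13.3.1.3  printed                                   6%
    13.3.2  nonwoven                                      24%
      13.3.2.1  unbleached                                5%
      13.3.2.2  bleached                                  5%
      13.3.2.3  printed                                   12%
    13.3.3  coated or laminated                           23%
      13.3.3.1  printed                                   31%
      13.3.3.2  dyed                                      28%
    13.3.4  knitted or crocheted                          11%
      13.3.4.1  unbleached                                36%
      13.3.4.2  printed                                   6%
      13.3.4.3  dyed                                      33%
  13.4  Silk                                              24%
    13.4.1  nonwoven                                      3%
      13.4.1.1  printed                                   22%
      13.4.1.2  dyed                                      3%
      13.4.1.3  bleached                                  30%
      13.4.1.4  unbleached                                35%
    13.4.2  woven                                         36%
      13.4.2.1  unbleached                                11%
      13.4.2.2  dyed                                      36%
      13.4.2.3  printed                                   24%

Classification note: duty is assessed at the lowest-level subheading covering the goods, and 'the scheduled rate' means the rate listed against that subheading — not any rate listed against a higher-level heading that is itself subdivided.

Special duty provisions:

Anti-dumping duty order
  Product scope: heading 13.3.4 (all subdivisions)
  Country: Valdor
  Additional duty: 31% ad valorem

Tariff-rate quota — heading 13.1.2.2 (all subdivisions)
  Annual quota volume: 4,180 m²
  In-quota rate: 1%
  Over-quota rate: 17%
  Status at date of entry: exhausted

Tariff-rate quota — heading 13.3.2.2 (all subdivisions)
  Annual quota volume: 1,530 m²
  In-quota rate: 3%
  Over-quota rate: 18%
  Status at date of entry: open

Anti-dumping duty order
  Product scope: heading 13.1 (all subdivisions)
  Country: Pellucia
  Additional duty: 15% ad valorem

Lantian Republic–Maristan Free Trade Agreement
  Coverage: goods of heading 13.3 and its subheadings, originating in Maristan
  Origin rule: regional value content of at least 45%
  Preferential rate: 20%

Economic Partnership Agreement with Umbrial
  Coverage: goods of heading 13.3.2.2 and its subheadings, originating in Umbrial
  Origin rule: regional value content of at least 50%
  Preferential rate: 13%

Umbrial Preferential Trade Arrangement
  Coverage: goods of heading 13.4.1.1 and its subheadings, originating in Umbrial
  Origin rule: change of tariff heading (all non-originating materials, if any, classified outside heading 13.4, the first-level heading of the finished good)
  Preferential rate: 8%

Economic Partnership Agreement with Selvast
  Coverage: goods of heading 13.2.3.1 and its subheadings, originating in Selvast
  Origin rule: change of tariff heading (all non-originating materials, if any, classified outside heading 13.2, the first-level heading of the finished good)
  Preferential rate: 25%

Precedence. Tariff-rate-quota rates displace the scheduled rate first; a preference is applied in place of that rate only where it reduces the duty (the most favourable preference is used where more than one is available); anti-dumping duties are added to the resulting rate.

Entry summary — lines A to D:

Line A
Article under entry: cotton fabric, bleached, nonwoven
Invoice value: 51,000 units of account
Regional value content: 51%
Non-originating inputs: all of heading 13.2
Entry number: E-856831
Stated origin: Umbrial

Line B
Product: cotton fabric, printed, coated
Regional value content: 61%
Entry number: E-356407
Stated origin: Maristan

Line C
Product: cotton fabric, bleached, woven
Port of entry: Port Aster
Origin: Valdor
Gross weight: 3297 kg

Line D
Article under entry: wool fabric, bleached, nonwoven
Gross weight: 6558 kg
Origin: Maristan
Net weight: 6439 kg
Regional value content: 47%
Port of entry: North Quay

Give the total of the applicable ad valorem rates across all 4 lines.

56%

Line A: cotton → 13.1; nonwoven → 13.1.3; bleached → 13.1.3.1. Scheduled 12%. Umbrial agreement on 13.3.2.2: 13.1.3.1 not covered; Umbrial agreement on 13.4.1.1: 13.1.3.1 not covered. → 12%.
Line B: cotton → 13.1; coated → 13.1.2; printed → 13.1.2.1. Scheduled 4%. Maristan agreement on 13.3: 13.1.2.1 not covered. → 4%.
Line C: cotton → 13.1; woven → 13.1.4; bleached → 13.1.4.2. Scheduled 37%. No special measure applies. → 37%.
Line D: wool → 13.3; nonwoven → 13.3.2; bleached → 13.3.2.2. Scheduled 5%. quota on 13.3.2.2 open → in-quota 3%; Maristan agreement on 13.3: RVC ≥ 45% → 20% available; preference 20% not lower than 3% → no reduction. → 3%.
Sum: 12% + 4% + 37% + 3% = 56%.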